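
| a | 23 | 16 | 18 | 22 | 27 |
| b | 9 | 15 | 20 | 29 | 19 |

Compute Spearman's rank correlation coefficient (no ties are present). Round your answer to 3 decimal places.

Rank a: 4, 1, 2, 3, 5
Rank b: 1, 2, 4, 5, 3
d = rank(a) − rank(b): 3, -1, -2, -2, 2; Σd² = 22
ρ = 1 − 6Σd² / [n(n²−1)] = 1 − 6×22 / (5×24) = 1 − 132/120 ≈ -0.100

-0.100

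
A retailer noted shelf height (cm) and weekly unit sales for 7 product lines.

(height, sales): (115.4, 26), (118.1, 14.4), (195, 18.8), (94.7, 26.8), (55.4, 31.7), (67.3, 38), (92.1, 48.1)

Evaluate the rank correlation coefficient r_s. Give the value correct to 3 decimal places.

-0.821

Rank height: 5, 6, 7, 4, 1, 2, 3
Rank sales: 3, 1, 2, 4, 5, 6, 7
d = rank(height) − rank(sales): 2, 5, 5, 0, -4, -4, -4; Σd² = 102
ρ = 1 − 6Σd² / [n(n²−1)] = 1 − 6×102 / (7×48) = 1 − 612/336 ≈ -0.821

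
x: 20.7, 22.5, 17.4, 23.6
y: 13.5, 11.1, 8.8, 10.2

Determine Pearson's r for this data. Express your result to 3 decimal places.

0.327

n = 4, Σx = 84.2, Σy = 43.6, Σx² = 1794.46, Σy² = 486.94, Σxy = 923.04
nΣxy − ΣxΣy = 3692.16 − 3671.12 = 21.04
nΣx² − (Σx)² = 7177.84 − 7089.64 = 88.2; nΣy² − (Σy)² = 1947.76 − 1900.96 = 46.8
r = 21.04 / √(88.2 × 46.8) = 21.04 / 64.2476 ≈ 0.327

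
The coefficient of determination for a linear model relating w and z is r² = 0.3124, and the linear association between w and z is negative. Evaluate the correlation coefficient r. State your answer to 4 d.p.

-0.5589

|r| = √0.3124 = 0.5589
The association is negative, so r = −0.5589.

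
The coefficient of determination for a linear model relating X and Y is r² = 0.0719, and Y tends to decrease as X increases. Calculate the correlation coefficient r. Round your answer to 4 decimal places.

-0.2681

|r| = √0.0719 = 0.2681
The association is negative, so r = −0.2681.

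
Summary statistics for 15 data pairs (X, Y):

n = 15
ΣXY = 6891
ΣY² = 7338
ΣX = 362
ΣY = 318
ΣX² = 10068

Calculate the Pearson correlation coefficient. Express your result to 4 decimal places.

r = (nΣXY − ΣXΣY) / √[(nΣX² − (ΣX)²)(nΣY² − (ΣY)²)]
Numerator: 15×6891 − 362×318 = -11751
Denominator: √[(151020 − 131044)(110070 − 101124)] = √[19976 × 8946] = 13368.0700
r = -11751 / 13368.0700 ≈ -0.8790

-0.8790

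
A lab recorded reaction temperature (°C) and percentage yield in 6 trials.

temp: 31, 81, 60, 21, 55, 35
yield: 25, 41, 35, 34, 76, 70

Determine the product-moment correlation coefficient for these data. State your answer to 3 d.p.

0.123

n = 6, Σx = 283, Σy = 281, Σx² = 15813, Σy² = 15363, Σxy = 13540
nΣxy − ΣxΣy = 81240 − 79523 = 1717
nΣx² − (Σx)² = 94878 − 80089 = 14789; nΣy² − (Σy)² = 92178 − 78961 = 13217
r = 1717 / √(14789 × 13217) = 1717 / 13980.9232 ≈ 0.123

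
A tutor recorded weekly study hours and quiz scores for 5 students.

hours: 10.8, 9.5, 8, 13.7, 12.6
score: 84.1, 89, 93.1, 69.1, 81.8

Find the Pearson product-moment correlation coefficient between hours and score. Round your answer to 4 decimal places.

-0.9399

n = 5, Σx = 54.6, Σy = 417.1, Σx² = 617.34, Σy² = 35127.47, Σxy = 4475.93
nΣxy − ΣxΣy = 22379.65 − 22773.66 = -394.01
nΣx² − (Σx)² = 3086.7 − 2981.16 = 105.54; nΣy² − (Σy)² = 175637.35 − 173972.41 = 1664.94
r = -394.01 / √(105.54 × 1664.94) = -394.01 / 419.1870 ≈ -0.9399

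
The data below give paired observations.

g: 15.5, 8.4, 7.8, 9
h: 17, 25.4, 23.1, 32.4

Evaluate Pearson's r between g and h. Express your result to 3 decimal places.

-0.694

n = 4, Σg = 40.7, Σh = 97.9, Σg² = 452.65, Σh² = 2517.53, Σgh = 948.64
nΣgh − ΣgΣh = 3794.56 − 3984.53 = -189.97
nΣg² − (Σg)² = 1810.6 − 1656.49 = 154.11; nΣh² − (Σh)² = 10070.12 − 9584.41 = 485.71
r = -189.97 / √(154.11 × 485.71) = -189.97 / 273.5923 ≈ -0.694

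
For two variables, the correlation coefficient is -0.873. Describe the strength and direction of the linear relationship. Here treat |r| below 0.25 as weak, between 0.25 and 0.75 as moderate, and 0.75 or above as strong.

strong negative

r = -0.873 < 0 so the relationship is negative.
|r| = 0.873, which falls in the strong range.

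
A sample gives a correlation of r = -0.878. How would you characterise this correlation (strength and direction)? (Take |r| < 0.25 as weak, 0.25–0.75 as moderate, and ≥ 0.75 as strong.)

r = -0.878 < 0 so the relationship is negative.
|r| = 0.878, which falls in the strong range.

strong negative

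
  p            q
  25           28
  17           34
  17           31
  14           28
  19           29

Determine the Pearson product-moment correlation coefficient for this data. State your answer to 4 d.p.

-0.2871

n = 5, Σp = 92, Σq = 150, Σp² = 1760, Σq² = 4526, Σpq = 2748
nΣpq − ΣpΣq = 13740 − 13800 = -60
nΣp² − (Σp)² = 8800 − 8464 = 336; nΣq² − (Σq)² = 22630 − 22500 = 130
r = -60 / √(336 × 130) = -60 / 208.9976 ≈ -0.2871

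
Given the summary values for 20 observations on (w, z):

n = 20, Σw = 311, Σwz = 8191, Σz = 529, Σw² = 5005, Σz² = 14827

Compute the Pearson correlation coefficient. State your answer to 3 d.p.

-0.093

r = (nΣwz − ΣwΣz) / √[(nΣw² − (Σw)²)(nΣz² − (Σz)²)]
Numerator: 20×8191 − 311×529 = -699
Denominator: √[(100100 − 96721)(296540 − 279841)] = √[3379 × 16699] = 7511.7189
r = -699 / 7511.7189 ≈ -0.093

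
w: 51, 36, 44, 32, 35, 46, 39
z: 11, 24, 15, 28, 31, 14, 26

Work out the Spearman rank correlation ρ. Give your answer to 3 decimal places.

Rank w: 7, 3, 5, 1, 2, 6, 4
Rank z: 1, 4, 3, 6, 7, 2, 5
d = rank(w) − rank(z): 6, -1, 2, -5, -5, 4, -1; Σd² = 108
ρ = 1 − 6Σd² / [n(n²−1)] = 1 − 6×108 / (7×48) = 1 − 648/336 ≈ -0.929

-0.929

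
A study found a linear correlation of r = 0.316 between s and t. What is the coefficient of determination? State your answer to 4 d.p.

r² = (0.316)² = 0.0999

0.0999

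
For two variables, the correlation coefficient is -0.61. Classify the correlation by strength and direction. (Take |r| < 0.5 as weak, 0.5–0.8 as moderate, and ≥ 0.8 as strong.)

r = -0.61 < 0 so the relationship is negative.
|r| = 0.61, which falls in the moderate range.

moderate negative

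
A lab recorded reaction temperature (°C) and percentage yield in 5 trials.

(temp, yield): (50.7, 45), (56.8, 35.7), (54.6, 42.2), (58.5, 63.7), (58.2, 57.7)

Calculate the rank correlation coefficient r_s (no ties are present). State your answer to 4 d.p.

Rank temp: 1, 3, 2, 5, 4
Rank yield: 3, 1, 2, 5, 4
d = rank(temp) − rank(yield): -2, 2, 0, 0, 0; Σd² = 8
ρ = 1 − 6Σd² / [n(n²−1)] = 1 − 6×8 / (5×24) = 1 − 48/120 ≈ 0.6000

0.6000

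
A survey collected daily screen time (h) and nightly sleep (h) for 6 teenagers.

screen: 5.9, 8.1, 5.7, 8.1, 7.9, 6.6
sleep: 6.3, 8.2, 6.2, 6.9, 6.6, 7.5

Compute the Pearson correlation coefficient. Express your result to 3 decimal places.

0.573

n = 6, Σx = 42.3, Σy = 41.7, Σx² = 304.49, Σy² = 292.79, Σxy = 296.46
nΣxy − ΣxΣy = 1778.76 − 1763.91 = 14.85
nΣx² − (Σx)² = 1826.94 − 1789.29 = 37.65; nΣy² − (Σy)² = 1756.74 − 1738.89 = 17.85
r = 14.85 / √(37.65 × 17.85) = 14.85 / 25.9240 ≈ 0.573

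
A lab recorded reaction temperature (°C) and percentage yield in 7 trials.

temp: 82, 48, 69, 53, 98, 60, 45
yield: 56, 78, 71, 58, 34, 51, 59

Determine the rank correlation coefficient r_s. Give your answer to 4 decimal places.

-0.6429

Rank temp: 6, 2, 5, 3, 7, 4, 1
Rank yield: 3, 7, 6, 4, 1, 2, 5
d = rank(temp) − rank(yield): 3, -5, -1, -1, 6, 2, -4; Σd² = 92
ρ = 1 − 6Σd² / [n(n²−1)] = 1 − 6×92 / (7×48) = 1 − 552/336 ≈ -0.6429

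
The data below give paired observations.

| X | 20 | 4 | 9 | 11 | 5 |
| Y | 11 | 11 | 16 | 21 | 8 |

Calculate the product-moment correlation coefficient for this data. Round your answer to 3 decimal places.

n = 5, ΣX = 49, ΣY = 67, ΣX² = 643, ΣY² = 1003, ΣXY = 679
nΣXY − ΣXΣY = 3395 − 3283 = 112
nΣX² − (ΣX)² = 3215 − 2401 = 814; nΣY² − (ΣY)² = 5015 − 4489 = 526
r = 112 / √(814 × 526) = 112 / 654.3424 ≈ 0.171

0.171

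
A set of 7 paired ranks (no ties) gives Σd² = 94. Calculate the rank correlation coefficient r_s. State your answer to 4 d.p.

ρ = 1 − 6Σd² / [n(n²−1)] = 1 − 6×94 / (7×48)
  = 1 − 564/336 = 1 − 1.67857 ≈ -0.6786

-0.6786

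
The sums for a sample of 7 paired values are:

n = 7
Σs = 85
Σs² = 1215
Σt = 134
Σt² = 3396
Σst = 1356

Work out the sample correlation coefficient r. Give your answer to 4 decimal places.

r = (nΣst − ΣsΣt) / √[(nΣs² − (Σs)²)(nΣt² − (Σt)²)]
Numerator: 7×1356 − 85×134 = -1898
Denominator: √[(8505 − 7225)(23772 − 17956)] = √[1280 × 5816] = 2728.4574
r = -1898 / 2728.4574 ≈ -0.6956

-0.6956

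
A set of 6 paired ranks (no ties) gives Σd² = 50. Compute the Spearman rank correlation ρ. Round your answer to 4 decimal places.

ρ = 1 − 6Σd² / [n(n²−1)] = 1 − 6×50 / (6×35)
  = 1 − 300/210 = 1 − 1.42857 ≈ -0.4286

-0.4286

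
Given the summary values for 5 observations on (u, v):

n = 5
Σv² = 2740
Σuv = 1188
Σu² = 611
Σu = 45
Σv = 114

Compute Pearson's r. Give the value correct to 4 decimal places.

r = (nΣuv − ΣuΣv) / √[(nΣu² − (Σu)²)(nΣv² − (Σv)²)]
Numerator: 5×1188 − 45×114 = 810
Denominator: √[(3055 − 2025)(13700 − 12996)] = √[1030 × 704] = 851.5398
r = 810 / 851.5398 ≈ 0.9512

0.9512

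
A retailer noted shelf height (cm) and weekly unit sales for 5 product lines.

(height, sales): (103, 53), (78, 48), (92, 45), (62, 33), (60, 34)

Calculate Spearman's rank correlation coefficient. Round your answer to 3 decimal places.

Rank height: 5, 3, 4, 2, 1
Rank sales: 5, 4, 3, 1, 2
d = rank(height) − rank(sales): 0, -1, 1, 1, -1; Σd² = 4
ρ = 1 − 6Σd² / [n(n²−1)] = 1 − 6×4 / (5×24) = 1 − 24/120 ≈ 0.800

0.800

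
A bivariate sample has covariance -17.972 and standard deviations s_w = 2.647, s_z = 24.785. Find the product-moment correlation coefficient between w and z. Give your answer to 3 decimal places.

r = Cov(w,z) / (s_w · s_z) = -17.972 / (2.647 × 24.785)
  = -17.972 / 65.6059 ≈ -0.274

-0.274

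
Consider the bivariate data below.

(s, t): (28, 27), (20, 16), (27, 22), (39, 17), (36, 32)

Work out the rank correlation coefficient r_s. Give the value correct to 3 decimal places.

Rank s: 3, 1, 2, 5, 4
Rank t: 4, 1, 3, 2, 5
d = rank(s) − rank(t): -1, 0, -1, 3, -1; Σd² = 12
ρ = 1 − 6Σd² / [n(n²−1)] = 1 − 6×12 / (5×24) = 1 − 72/120 ≈ 0.400

0.400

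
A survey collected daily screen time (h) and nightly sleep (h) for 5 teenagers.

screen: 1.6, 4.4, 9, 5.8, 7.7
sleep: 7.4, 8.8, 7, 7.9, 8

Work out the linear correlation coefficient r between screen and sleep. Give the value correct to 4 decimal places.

-0.2406

n = 5, Σx = 28.5, Σy = 39.1, Σx² = 195.85, Σy² = 307.61, Σxy = 220.98
nΣxy − ΣxΣy = 1104.9 − 1114.35 = -9.45
nΣx² − (Σx)² = 979.25 − 812.25 = 167; nΣy² − (Σy)² = 1538.05 − 1528.81 = 9.24
r = -9.45 / √(167 × 9.24) = -9.45 / 39.2821 ≈ -0.2406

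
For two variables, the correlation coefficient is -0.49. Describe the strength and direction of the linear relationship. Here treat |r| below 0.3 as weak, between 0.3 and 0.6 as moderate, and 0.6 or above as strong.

r = -0.49 < 0 so the relationship is negative.
|r| = 0.49, which falls in the moderate range.

moderate negative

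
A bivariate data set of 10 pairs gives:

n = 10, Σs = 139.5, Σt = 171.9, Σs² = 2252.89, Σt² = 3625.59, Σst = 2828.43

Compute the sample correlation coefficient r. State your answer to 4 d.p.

r = (nΣst − ΣsΣt) / √[(nΣs² − (Σs)²)(nΣt² − (Σt)²)]
Numerator: 10×2828.43 − 139.5×171.9 = 4304.25
Denominator: √[(22528.9 − 19460.25)(36255.9 − 29549.61)] = √[3068.65 × 6706.29] = 4536.4366
r = 4304.25 / 4536.4366 ≈ 0.9488

0.9488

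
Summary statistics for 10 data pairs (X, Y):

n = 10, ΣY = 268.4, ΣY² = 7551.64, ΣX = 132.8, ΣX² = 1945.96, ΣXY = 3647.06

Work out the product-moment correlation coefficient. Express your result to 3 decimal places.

0.328

r = (nΣXY − ΣXΣY) / √[(nΣX² − (ΣX)²)(nΣY² − (ΣY)²)]
Numerator: 10×3647.06 − 132.8×268.4 = 827.08
Denominator: √[(19459.6 − 17635.84)(75516.4 − 72038.56)] = √[1823.76 × 3477.84] = 2518.4808
r = 827.08 / 2518.4808 ≈ 0.328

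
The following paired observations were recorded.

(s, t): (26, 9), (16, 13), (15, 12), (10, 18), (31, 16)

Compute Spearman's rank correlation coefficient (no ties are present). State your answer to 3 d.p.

-0.300

Rank s: 4, 3, 2, 1, 5
Rank t: 1, 3, 2, 5, 4
d = rank(s) − rank(t): 3, 0, 0, -4, 1; Σd² = 26
ρ = 1 − 6Σd² / [n(n²−1)] = 1 − 6×26 / (5×24) = 1 − 156/120 ≈ -0.300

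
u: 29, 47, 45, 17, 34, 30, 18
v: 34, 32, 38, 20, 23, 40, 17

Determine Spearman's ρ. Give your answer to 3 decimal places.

0.500

Rank u: 3, 7, 6, 1, 5, 4, 2
Rank v: 5, 4, 6, 2, 3, 7, 1
d = rank(u) − rank(v): -2, 3, 0, -1, 2, -3, 1; Σd² = 28
ρ = 1 − 6Σd² / [n(n²−1)] = 1 − 6×28 / (7×48) = 1 − 168/336 ≈ 0.500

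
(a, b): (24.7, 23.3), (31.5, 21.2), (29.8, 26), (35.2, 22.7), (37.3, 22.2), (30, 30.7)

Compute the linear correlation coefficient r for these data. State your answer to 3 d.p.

-0.305

n = 6, Σa = 188.5, Σb = 146.1, Σa² = 6020.71, Σb² = 3618.95, Σab = 4566.21
nΣab − ΣaΣb = 27397.26 − 27539.85 = -142.59
nΣa² − (Σa)² = 36124.26 − 35532.25 = 592.01; nΣb² − (Σb)² = 21713.7 − 21345.21 = 368.49
r = -142.59 / √(592.01 × 368.49) = -142.59 / 467.0651 ≈ -0.305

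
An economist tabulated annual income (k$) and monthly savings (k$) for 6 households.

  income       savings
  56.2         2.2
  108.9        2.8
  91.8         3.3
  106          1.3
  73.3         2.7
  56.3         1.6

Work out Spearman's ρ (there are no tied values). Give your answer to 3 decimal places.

Rank income: 1, 6, 4, 5, 3, 2
Rank savings: 3, 5, 6, 1, 4, 2
d = rank(income) − rank(savings): -2, 1, -2, 4, -1, 0; Σd² = 26
ρ = 1 − 6Σd² / [n(n²−1)] = 1 − 6×26 / (6×35) = 1 − 156/210 ≈ 0.257

0.257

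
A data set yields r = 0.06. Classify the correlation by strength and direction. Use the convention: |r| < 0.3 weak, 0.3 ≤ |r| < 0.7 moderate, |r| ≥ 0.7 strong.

r = 0.06 > 0 so the relationship is positive.
|r| = 0.06, which falls in the weak range.

weak positive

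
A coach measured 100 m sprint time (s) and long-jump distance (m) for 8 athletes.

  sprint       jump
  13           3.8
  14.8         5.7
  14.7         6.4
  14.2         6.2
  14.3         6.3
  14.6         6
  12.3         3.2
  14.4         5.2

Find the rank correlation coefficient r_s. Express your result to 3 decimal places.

Rank sprint: 2, 8, 7, 3, 4, 6, 1, 5
Rank jump: 2, 4, 8, 6, 7, 5, 1, 3
d = rank(sprint) − rank(jump): 0, 4, -1, -3, -3, 1, 0, 2; Σd² = 40
ρ = 1 − 6Σd² / [n(n²−1)] = 1 − 6×40 / (8×63) = 1 − 240/504 ≈ 0.524

0.524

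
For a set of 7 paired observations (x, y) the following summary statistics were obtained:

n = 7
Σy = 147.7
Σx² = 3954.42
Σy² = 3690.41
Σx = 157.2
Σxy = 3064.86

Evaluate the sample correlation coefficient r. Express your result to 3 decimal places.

-0.511

r = (nΣxy − ΣxΣy) / √[(nΣx² − (Σx)²)(nΣy² − (Σy)²)]
Numerator: 7×3064.86 − 157.2×147.7 = -1764.42
Denominator: √[(27680.94 − 24711.84)(25832.87 − 21815.29)] = √[2969.1 × 4017.58] = 3453.7801
r = -1764.42 / 3453.7801 ≈ -0.511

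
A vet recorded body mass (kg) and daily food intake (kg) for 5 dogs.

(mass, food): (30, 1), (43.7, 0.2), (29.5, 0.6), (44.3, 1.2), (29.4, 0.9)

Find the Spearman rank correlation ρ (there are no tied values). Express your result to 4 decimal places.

Rank mass: 3, 4, 2, 5, 1
Rank food: 4, 1, 2, 5, 3
d = rank(mass) − rank(food): -1, 3, 0, 0, -2; Σd² = 14
ρ = 1 − 6Σd² / [n(n²−1)] = 1 − 6×14 / (5×24) = 1 − 84/120 ≈ 0.3000

0.3000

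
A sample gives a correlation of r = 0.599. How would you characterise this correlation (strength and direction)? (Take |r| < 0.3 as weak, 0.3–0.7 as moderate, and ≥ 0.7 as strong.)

r = 0.599 > 0 so the relationship is positive.
|r| = 0.599, which falls in the moderate range.

moderate positive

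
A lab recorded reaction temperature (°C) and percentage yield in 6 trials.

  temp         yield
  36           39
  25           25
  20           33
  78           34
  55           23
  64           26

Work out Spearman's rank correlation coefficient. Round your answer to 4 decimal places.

0.0857

Rank temp: 3, 2, 1, 6, 4, 5
Rank yield: 6, 2, 4, 5, 1, 3
d = rank(temp) − rank(yield): -3, 0, -3, 1, 3, 2; Σd² = 32
ρ = 1 − 6Σd² / [n(n²−1)] = 1 − 6×32 / (6×35) = 1 − 192/210 ≈ 0.0857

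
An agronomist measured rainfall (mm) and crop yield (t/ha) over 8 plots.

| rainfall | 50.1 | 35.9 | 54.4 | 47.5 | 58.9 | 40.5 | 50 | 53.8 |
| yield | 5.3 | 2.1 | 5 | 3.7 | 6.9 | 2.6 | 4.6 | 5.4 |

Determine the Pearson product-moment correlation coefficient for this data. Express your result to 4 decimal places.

n = 8, Σx = 391.1, Σy = 35.6, Σx² = 19518.33, Σy² = 175.88, Σxy = 1820.9
nΣxy − ΣxΣy = 14567.2 − 13923.16 = 644.04
nΣx² − (Σx)² = 156146.64 − 152959.21 = 3187.43; nΣy² − (Σy)² = 1407.04 − 1267.36 = 139.68
r = 644.04 / √(3187.43 × 139.68) = 644.04 / 667.2482 ≈ 0.9652

0.9652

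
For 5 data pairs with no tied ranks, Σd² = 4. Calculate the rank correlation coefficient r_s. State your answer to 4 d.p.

0.8000

ρ = 1 − 6Σd² / [n(n²−1)] = 1 − 6×4 / (5×24)
  = 1 − 24/120 = 1 − 0.20000 ≈ 0.8000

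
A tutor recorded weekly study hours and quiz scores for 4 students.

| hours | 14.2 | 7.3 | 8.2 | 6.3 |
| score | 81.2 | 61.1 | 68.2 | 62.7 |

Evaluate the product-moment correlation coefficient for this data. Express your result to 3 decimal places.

0.972

n = 4, Σx = 36, Σy = 273.2, Σx² = 361.86, Σy² = 18909.18, Σxy = 2553.32
nΣxy − ΣxΣy = 10213.28 − 9835.2 = 378.08
nΣx² − (Σx)² = 1447.44 − 1296 = 151.44; nΣy² − (Σy)² = 75636.72 − 74638.24 = 998.48
r = 378.08 / √(151.44 × 998.48) = 378.08 / 388.8571 ≈ 0.972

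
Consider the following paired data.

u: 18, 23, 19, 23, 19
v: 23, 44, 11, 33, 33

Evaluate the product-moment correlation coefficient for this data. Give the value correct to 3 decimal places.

0.697

n = 5, Σu = 102, Σv = 144, Σu² = 2104, Σv² = 4764, Σuv = 3021
nΣuv − ΣuΣv = 15105 − 14688 = 417
nΣu² − (Σu)² = 10520 − 10404 = 116; nΣv² − (Σv)² = 23820 − 20736 = 3084
r = 417 / √(116 × 3084) = 417 / 598.1170 ≈ 0.697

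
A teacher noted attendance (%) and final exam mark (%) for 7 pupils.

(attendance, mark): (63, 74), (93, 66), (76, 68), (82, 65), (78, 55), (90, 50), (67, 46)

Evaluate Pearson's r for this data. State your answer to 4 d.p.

n = 7, Σx = 549, Σy = 424, Σx² = 43791, Σy² = 26322, Σxy = 33170
nΣxy − ΣxΣy = 232190 − 232776 = -586
nΣx² − (Σx)² = 306537 − 301401 = 5136; nΣy² − (Σy)² = 184254 − 179776 = 4478
r = -586 / √(5136 × 4478) = -586 / 4795.7281 ≈ -0.1222

-0.1222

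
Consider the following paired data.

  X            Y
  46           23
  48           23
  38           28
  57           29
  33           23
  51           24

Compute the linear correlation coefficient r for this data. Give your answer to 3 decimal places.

n = 6, ΣX = 273, ΣY = 150, ΣX² = 12803, ΣY² = 3788, ΣXY = 6862
nΣXY − ΣXΣY = 41172 − 40950 = 222
nΣX² − (ΣX)² = 76818 − 74529 = 2289; nΣY² − (ΣY)² = 22728 − 22500 = 228
r = 222 / √(2289 × 228) = 222 / 722.4209 ≈ 0.307

0.307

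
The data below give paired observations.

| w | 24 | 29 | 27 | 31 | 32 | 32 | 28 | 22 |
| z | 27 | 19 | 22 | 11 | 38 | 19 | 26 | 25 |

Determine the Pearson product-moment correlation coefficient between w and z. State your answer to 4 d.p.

n = 8, Σw = 225, Σz = 187, Σw² = 6423, Σz² = 4801, Σwz = 5236
nΣwz − ΣwΣz = 41888 − 42075 = -187
nΣw² − (Σw)² = 51384 − 50625 = 759; nΣz² − (Σz)² = 38408 − 34969 = 3439
r = -187 / √(759 × 3439) = -187 / 1615.6116 ≈ -0.1157

-0.1157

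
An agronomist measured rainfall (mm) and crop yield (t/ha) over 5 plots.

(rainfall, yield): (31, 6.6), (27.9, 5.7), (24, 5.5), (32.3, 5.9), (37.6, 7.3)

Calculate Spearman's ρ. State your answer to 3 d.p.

Rank rainfall: 3, 2, 1, 4, 5
Rank yield: 4, 2, 1, 3, 5
d = rank(rainfall) − rank(yield): -1, 0, 0, 1, 0; Σd² = 2
ρ = 1 − 6Σd² / [n(n²−1)] = 1 − 6×2 / (5×24) = 1 − 12/120 ≈ 0.900

0.900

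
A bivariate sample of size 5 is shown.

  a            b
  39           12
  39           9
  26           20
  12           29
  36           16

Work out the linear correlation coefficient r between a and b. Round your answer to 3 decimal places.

-0.973

n = 5, Σa = 152, Σb = 86, Σa² = 5158, Σb² = 1722, Σab = 2263
nΣab − ΣaΣb = 11315 − 13072 = -1757
nΣa² − (Σa)² = 25790 − 23104 = 2686; nΣb² − (Σb)² = 8610 − 7396 = 1214
r = -1757 / √(2686 × 1214) = -1757 / 1805.7696 ≈ -0.973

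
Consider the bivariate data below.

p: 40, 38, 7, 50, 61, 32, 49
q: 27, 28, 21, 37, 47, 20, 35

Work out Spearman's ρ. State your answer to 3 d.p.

0.929

Rank p: 4, 3, 1, 6, 7, 2, 5
Rank q: 3, 4, 2, 6, 7, 1, 5
d = rank(p) − rank(q): 1, -1, -1, 0, 0, 1, 0; Σd² = 4
ρ = 1 − 6Σd² / [n(n²−1)] = 1 − 6×4 / (7×48) = 1 − 24/336 ≈ 0.929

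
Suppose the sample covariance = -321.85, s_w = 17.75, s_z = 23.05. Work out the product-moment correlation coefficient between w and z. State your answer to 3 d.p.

-0.787

r = Cov(w,z) / (s_w · s_z) = -321.85 / (17.75 × 23.05)
  = -321.85 / 409.1375 ≈ -0.787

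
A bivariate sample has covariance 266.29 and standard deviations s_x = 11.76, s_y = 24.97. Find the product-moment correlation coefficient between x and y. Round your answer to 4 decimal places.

0.9068

r = Cov(x,y) / (s_x · s_y) = 266.29 / (11.76 × 24.97)
  = 266.29 / 293.6472 ≈ 0.9068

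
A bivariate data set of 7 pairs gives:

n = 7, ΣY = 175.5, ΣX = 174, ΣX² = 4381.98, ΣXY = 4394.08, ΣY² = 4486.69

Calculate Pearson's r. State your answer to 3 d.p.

r = (nΣXY − ΣXΣY) / √[(nΣX² − (ΣX)²)(nΣY² − (ΣY)²)]
Numerator: 7×4394.08 − 174×175.5 = 221.56
Denominator: √[(30673.86 − 30276)(31406.83 − 30800.25)] = √[397.86 × 606.58] = 491.2575
r = 221.56 / 491.2575 ≈ 0.451

0.451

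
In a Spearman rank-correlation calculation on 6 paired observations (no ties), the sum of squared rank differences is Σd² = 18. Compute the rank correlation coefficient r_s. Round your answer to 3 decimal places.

0.486

ρ = 1 − 6Σd² / [n(n²−1)] = 1 − 6×18 / (6×35)
  = 1 − 108/210 = 1 − 0.5143 ≈ 0.486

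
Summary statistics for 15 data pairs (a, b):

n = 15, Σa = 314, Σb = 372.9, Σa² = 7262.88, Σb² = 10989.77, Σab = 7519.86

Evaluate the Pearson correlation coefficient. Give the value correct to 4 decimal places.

r = (nΣab − ΣaΣb) / √[(nΣa² − (Σa)²)(nΣb² − (Σb)²)]
Numerator: 15×7519.86 − 314×372.9 = -4292.7
Denominator: √[(108943.2 − 98596)(164846.55 − 139054.41)] = √[10347.2 × 25792.14] = 16336.3531
r = -4292.7 / 16336.3531 ≈ -0.2628

-0.2628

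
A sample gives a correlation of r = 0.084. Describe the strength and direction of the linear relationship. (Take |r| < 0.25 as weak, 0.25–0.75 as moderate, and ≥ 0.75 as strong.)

r = 0.084 > 0 so the relationship is positive.
|r| = 0.084, which falls in the weak range.

weak positive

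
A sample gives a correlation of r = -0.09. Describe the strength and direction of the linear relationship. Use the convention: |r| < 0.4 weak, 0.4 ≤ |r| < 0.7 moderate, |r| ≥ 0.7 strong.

weak negative

r = -0.09 < 0 so the relationship is negative.
|r| = 0.09, which falls in the weak range.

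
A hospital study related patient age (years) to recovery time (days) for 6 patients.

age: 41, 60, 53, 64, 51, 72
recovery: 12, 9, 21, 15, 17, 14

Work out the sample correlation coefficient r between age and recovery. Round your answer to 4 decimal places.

n = 6, Σx = 341, Σy = 88, Σx² = 19971, Σy² = 1376, Σxy = 4980
nΣxy − ΣxΣy = 29880 − 30008 = -128
nΣx² − (Σx)² = 119826 − 116281 = 3545; nΣy² − (Σy)² = 8256 − 7744 = 512
r = -128 / √(3545 × 512) = -128 / 1347.2342 ≈ -0.0950

-0.0950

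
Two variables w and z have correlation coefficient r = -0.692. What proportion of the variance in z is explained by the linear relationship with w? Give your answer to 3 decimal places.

0.479

r² = (-0.692)² = 0.479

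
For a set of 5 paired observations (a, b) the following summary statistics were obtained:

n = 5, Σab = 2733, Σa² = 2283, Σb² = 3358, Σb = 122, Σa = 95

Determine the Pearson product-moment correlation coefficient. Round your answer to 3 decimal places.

r = (nΣab − ΣaΣb) / √[(nΣa² − (Σa)²)(nΣb² − (Σb)²)]
Numerator: 5×2733 − 95×122 = 2075
Denominator: √[(11415 − 9025)(16790 − 14884)] = √[2390 × 1906] = 2134.3242
r = 2075 / 2134.3242 ≈ 0.972

0.972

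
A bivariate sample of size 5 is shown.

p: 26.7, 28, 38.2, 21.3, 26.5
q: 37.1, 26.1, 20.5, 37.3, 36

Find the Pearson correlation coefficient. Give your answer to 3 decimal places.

-0.870

n = 5, Σp = 140.7, Σq = 157, Σp² = 4112.07, Σq² = 5165.16, Σpq = 4252.96
nΣpq − ΣpΣq = 21264.8 − 22089.9 = -825.1
nΣp² − (Σp)² = 20560.35 − 19796.49 = 763.86; nΣq² − (Σq)² = 25825.8 − 24649 = 1176.8
r = -825.1 / √(763.86 × 1176.8) = -825.1 / 948.1089 ≈ -0.870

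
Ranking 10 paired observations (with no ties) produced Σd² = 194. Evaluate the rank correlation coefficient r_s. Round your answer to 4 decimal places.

ρ = 1 − 6Σd² / [n(n²−1)] = 1 − 6×194 / (10×99)
  = 1 − 1164/990 = 1 − 1.17576 ≈ -0.1758

-0.1758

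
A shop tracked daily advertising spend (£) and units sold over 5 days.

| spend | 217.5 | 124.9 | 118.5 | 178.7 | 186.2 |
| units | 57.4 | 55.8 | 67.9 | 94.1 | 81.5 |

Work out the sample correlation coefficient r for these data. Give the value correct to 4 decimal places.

0.2090

n = 5, Σx = 825.8, Σy = 356.7, Σx² = 143552.64, Σy² = 26515.87, Σxy = 59491.04
nΣxy − ΣxΣy = 297455.2 − 294562.86 = 2892.34
nΣx² − (Σx)² = 717763.2 − 681945.64 = 35817.56; nΣy² − (Σy)² = 132579.35 − 127234.89 = 5344.46
r = 2892.34 / √(35817.56 × 5344.46) = 2892.34 / 13835.6611 ≈ 0.2090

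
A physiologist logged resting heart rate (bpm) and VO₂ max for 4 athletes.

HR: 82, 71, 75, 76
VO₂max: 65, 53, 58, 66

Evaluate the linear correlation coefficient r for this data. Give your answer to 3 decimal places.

0.800

n = 4, Σx = 304, Σy = 242, Σx² = 23166, Σy² = 14754, Σxy = 18459
nΣxy − ΣxΣy = 73836 − 73568 = 268
nΣx² − (Σx)² = 92664 − 92416 = 248; nΣy² − (Σy)² = 59016 − 58564 = 452
r = 268 / √(248 × 452) = 268 / 334.8074 ≈ 0.800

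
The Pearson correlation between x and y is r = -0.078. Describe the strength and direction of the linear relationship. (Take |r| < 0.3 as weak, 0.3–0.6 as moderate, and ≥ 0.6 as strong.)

weak negative

r = -0.078 < 0 so the relationship is negative.
|r| = 0.078, which falls in the weak range.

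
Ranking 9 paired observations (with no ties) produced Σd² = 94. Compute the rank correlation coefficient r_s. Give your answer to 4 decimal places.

0.2167

ρ = 1 − 6Σd² / [n(n²−1)] = 1 − 6×94 / (9×80)
  = 1 − 564/720 = 1 − 0.78333 ≈ 0.2167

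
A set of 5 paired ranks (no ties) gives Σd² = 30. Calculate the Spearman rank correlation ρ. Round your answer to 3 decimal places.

-0.500

ρ = 1 − 6Σd² / [n(n²−1)] = 1 − 6×30 / (5×24)
  = 1 − 180/120 = 1 − 1.5000 ≈ -0.500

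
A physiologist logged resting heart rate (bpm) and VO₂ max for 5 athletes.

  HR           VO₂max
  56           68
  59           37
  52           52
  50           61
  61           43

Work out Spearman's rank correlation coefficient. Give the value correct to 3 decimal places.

Rank HR: 3, 4, 2, 1, 5
Rank VO₂max: 5, 1, 3, 4, 2
d = rank(HR) − rank(VO₂max): -2, 3, -1, -3, 3; Σd² = 32
ρ = 1 − 6Σd² / [n(n²−1)] = 1 − 6×32 / (5×24) = 1 − 192/120 ≈ -0.600

-0.600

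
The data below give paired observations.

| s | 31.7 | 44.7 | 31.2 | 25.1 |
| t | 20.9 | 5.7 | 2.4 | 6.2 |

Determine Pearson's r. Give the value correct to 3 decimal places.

n = 4, Σs = 132.7, Σt = 35.2, Σs² = 4606.43, Σt² = 513.5, Σst = 1147.82
nΣst − ΣsΣt = 4591.28 − 4671.04 = -79.76
nΣs² − (Σs)² = 18425.72 − 17609.29 = 816.43; nΣt² − (Σt)² = 2054 − 1239.04 = 814.96
r = -79.76 / √(816.43 × 814.96) = -79.76 / 815.6947 ≈ -0.098

-0.098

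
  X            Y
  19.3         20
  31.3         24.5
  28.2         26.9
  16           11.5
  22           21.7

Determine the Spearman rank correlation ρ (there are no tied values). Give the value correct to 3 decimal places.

0.900

Rank X: 2, 5, 4, 1, 3
Rank Y: 2, 4, 5, 1, 3
d = rank(X) − rank(Y): 0, 1, -1, 0, 0; Σd² = 2
ρ = 1 − 6Σd² / [n(n²−1)] = 1 − 6×2 / (5×24) = 1 − 12/120 ≈ 0.900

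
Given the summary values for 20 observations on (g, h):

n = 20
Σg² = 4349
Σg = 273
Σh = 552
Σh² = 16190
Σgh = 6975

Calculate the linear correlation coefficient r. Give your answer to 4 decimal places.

r = (nΣgh − ΣgΣh) / √[(nΣg² − (Σg)²)(nΣh² − (Σh)²)]
Numerator: 20×6975 − 273×552 = -11196
Denominator: √[(86980 − 74529)(323800 − 304704)] = √[12451 × 19096] = 15419.6075
r = -11196 / 15419.6075 ≈ -0.7261

-0.7261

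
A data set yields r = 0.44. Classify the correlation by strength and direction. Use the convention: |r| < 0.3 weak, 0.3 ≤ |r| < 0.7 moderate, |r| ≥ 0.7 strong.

moderate positive

r = 0.44 > 0 so the relationship is positive.
|r| = 0.44, which falls in the moderate range.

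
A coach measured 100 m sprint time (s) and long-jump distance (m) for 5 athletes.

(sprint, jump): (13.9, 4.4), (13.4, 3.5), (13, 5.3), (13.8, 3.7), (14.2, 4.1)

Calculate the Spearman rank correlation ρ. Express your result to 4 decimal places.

Rank sprint: 4, 2, 1, 3, 5
Rank jump: 4, 1, 5, 2, 3
d = rank(sprint) − rank(jump): 0, 1, -4, 1, 2; Σd² = 22
ρ = 1 − 6Σd² / [n(n²−1)] = 1 − 6×22 / (5×24) = 1 − 132/120 ≈ -0.1000

-0.1000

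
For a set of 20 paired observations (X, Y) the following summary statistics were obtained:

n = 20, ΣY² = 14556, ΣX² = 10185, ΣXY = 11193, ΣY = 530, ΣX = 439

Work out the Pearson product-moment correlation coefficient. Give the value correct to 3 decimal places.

r = (nΣXY − ΣXΣY) / √[(nΣX² − (ΣX)²)(nΣY² − (ΣY)²)]
Numerator: 20×11193 − 439×530 = -8810
Denominator: √[(203700 − 192721)(291120 − 280900)] = √[10979 × 10220] = 10592.7041
r = -8810 / 10592.7041 ≈ -0.832

-0.832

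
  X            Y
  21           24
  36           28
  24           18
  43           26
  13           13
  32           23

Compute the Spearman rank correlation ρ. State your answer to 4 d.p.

0.7714

Rank X: 2, 5, 3, 6, 1, 4
Rank Y: 4, 6, 2, 5, 1, 3
d = rank(X) − rank(Y): -2, -1, 1, 1, 0, 1; Σd² = 8
ρ = 1 − 6Σd² / [n(n²−1)] = 1 − 6×8 / (6×35) = 1 − 48/210 ≈ 0.7714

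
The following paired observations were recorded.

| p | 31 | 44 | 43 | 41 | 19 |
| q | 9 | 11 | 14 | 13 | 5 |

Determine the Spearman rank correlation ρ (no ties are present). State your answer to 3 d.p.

0.700

Rank p: 2, 5, 4, 3, 1
Rank q: 2, 3, 5, 4, 1
d = rank(p) − rank(q): 0, 2, -1, -1, 0; Σd² = 6
ρ = 1 − 6Σd² / [n(n²−1)] = 1 − 6×6 / (5×24) = 1 − 36/120 ≈ 0.700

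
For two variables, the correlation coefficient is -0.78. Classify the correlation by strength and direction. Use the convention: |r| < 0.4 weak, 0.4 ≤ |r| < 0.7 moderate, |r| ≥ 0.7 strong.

r = -0.78 < 0 so the relationship is negative.
|r| = 0.78, which falls in the strong range.

strong negative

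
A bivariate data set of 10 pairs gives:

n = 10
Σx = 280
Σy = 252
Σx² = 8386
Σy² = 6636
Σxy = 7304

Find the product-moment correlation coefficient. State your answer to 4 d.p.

r = (nΣxy − ΣxΣy) / √[(nΣx² − (Σx)²)(nΣy² − (Σy)²)]
Numerator: 10×7304 − 280×252 = 2480
Denominator: √[(83860 − 78400)(66360 − 63504)] = √[5460 × 2856] = 3948.8935
r = 2480 / 3948.8935 ≈ 0.6280

0.6280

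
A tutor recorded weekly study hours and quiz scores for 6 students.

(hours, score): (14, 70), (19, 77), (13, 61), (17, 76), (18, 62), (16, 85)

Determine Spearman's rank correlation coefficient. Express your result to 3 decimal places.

0.429

Rank hours: 2, 6, 1, 4, 5, 3
Rank score: 3, 5, 1, 4, 2, 6
d = rank(hours) − rank(score): -1, 1, 0, 0, 3, -3; Σd² = 20
ρ = 1 − 6Σd² / [n(n²−1)] = 1 − 6×20 / (6×35) = 1 − 120/210 ≈ 0.429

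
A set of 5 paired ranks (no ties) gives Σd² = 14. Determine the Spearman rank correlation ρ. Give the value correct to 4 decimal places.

0.3000

ρ = 1 − 6Σd² / [n(n²−1)] = 1 − 6×14 / (5×24)
  = 1 − 84/120 = 1 − 0.70000 ≈ 0.3000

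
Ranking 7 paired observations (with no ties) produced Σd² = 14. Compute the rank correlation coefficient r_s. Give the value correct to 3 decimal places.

0.750

ρ = 1 − 6Σd² / [n(n²−1)] = 1 − 6×14 / (7×48)
  = 1 − 84/336 = 1 − 0.2500 ≈ 0.750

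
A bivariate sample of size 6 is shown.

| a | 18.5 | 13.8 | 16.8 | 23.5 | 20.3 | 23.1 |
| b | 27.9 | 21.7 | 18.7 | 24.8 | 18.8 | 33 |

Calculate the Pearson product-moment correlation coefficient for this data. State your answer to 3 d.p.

n = 6, Σa = 116, Σb = 144.9, Σa² = 2312.88, Σb² = 3656.47, Σab = 2856.51
nΣab − ΣaΣb = 17139.06 − 16808.4 = 330.66
nΣa² − (Σa)² = 13877.28 − 13456 = 421.28; nΣb² − (Σb)² = 21938.82 − 20996.01 = 942.81
r = 330.66 / √(421.28 × 942.81) = 330.66 / 630.2277 ≈ 0.525

0.525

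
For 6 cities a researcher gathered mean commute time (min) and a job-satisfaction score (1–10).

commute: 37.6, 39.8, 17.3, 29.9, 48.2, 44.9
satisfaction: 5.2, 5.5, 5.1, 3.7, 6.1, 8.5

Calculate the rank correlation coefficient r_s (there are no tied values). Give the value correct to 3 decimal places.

Rank commute: 3, 4, 1, 2, 6, 5
Rank satisfaction: 3, 4, 2, 1, 5, 6
d = rank(commute) − rank(satisfaction): 0, 0, -1, 1, 1, -1; Σd² = 4
ρ = 1 − 6Σd² / [n(n²−1)] = 1 − 6×4 / (6×35) = 1 − 24/210 ≈ 0.886

0.886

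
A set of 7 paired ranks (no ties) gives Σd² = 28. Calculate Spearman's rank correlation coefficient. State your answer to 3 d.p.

0.500

ρ = 1 − 6Σd² / [n(n²−1)] = 1 − 6×28 / (7×48)
  = 1 − 168/336 = 1 − 0.5000 ≈ 0.500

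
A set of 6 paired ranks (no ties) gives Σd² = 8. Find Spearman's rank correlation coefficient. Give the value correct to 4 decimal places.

ρ = 1 − 6Σd² / [n(n²−1)] = 1 − 6×8 / (6×35)
  = 1 − 48/210 = 1 − 0.22857 ≈ 0.7714

0.7714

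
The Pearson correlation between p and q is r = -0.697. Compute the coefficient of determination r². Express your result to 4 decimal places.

r² = (-0.697)² = 0.4858

0.4858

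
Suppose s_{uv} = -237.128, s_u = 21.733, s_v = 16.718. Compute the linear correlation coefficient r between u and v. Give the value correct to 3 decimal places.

-0.653

r = Cov(u,v) / (s_u · s_v) = -237.128 / (21.733 × 16.718)
  = -237.128 / 363.3323 ≈ -0.653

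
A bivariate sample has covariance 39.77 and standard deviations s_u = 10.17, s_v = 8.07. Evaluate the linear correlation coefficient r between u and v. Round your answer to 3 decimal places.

r = Cov(u,v) / (s_u · s_v) = 39.77 / (10.17 × 8.07)
  = 39.77 / 82.0719 ≈ 0.485

0.485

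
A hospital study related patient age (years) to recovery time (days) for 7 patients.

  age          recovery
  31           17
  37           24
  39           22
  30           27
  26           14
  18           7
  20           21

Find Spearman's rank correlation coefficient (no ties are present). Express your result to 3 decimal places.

Rank age: 5, 6, 7, 4, 3, 1, 2
Rank recovery: 3, 6, 5, 7, 2, 1, 4
d = rank(age) − rank(recovery): 2, 0, 2, -3, 1, 0, -2; Σd² = 22
ρ = 1 − 6Σd² / [n(n²−1)] = 1 − 6×22 / (7×48) = 1 − 132/336 ≈ 0.607

0.607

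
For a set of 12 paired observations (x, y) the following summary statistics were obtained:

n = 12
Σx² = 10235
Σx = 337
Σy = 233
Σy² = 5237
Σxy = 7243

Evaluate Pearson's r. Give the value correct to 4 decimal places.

0.9437

r = (nΣxy − ΣxΣy) / √[(nΣx² − (Σx)²)(nΣy² − (Σy)²)]
Numerator: 12×7243 − 337×233 = 8395
Denominator: √[(122820 − 113569)(62844 − 54289)] = √[9251 × 8555] = 8896.1961
r = 8395 / 8896.1961 ≈ 0.9437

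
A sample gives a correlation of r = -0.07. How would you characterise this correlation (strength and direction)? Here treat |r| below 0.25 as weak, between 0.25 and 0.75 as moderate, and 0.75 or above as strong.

r = -0.07 < 0 so the relationship is negative.
|r| = 0.07, which falls in the weak range.

weak negative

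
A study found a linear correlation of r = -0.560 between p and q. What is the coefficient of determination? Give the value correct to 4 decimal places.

r² = (-0.560)² = 0.3136

0.3136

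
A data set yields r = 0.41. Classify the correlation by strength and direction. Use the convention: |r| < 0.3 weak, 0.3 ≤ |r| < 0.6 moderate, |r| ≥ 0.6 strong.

moderate positive

r = 0.41 > 0 so the relationship is positive.
|r| = 0.41, which falls in the moderate range.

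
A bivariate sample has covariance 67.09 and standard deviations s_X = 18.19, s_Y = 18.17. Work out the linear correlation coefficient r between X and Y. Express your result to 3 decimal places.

0.203

r = Cov(X,Y) / (s_X · s_Y) = 67.09 / (18.19 × 18.17)
  = 67.09 / 330.5123 ≈ 0.203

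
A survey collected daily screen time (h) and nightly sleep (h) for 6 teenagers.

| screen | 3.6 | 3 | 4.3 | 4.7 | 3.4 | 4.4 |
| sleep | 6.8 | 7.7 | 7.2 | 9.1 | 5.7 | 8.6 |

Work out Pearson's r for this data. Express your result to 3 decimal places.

n = 6, Σx = 23.4, Σy = 45.1, Σx² = 93.46, Σy² = 346.63, Σxy = 178.53
nΣxy − ΣxΣy = 1071.18 − 1055.34 = 15.84
nΣx² − (Σx)² = 560.76 − 547.56 = 13.2; nΣy² − (Σy)² = 2079.78 − 2034.01 = 45.77
r = 15.84 / √(13.2 × 45.77) = 15.84 / 24.5797 ≈ 0.644

0.644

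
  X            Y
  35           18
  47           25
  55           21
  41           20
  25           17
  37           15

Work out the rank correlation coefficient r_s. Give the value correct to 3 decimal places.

0.771

Rank X: 2, 5, 6, 4, 1, 3
Rank Y: 3, 6, 5, 4, 2, 1
d = rank(X) − rank(Y): -1, -1, 1, 0, -1, 2; Σd² = 8
ρ = 1 − 6Σd² / [n(n²−1)] = 1 − 6×8 / (6×35) = 1 − 48/210 ≈ 0.771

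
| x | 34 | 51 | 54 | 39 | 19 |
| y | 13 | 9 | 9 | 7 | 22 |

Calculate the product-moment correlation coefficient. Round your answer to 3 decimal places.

-0.846

n = 5, Σx = 197, Σy = 60, Σx² = 8555, Σy² = 864, Σxy = 2078
nΣxy − ΣxΣy = 10390 − 11820 = -1430
nΣx² − (Σx)² = 42775 − 38809 = 3966; nΣy² − (Σy)² = 4320 − 3600 = 720
r = -1430 / √(3966 × 720) = -1430 / 1689.8284 ≈ -0.846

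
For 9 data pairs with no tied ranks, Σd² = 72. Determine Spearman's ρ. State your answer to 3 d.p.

0.400

ρ = 1 − 6Σd² / [n(n²−1)] = 1 − 6×72 / (9×80)
  = 1 − 432/720 = 1 − 0.6000 ≈ 0.400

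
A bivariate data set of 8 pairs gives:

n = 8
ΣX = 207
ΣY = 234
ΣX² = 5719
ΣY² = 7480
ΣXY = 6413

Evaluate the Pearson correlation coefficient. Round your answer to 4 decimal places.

r = (nΣXY − ΣXΣY) / √[(nΣX² − (ΣX)²)(nΣY² − (ΣY)²)]
Numerator: 8×6413 − 207×234 = 2866
Denominator: √[(45752 − 42849)(59840 − 54756)] = √[2903 × 5084] = 3841.7251
r = 2866 / 3841.7251 ≈ 0.7460

0.7460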